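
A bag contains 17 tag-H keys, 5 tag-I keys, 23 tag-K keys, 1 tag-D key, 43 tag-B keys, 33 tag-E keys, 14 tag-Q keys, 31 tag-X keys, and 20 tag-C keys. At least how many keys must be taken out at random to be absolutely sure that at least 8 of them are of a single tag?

56

The 9 tags are the holes; the keys drawn are the pigeons.
To avoid 8 of any one tag, the worst case takes at most 7 of each tag, or every key of a tag that has fewer than 7.
That gives 7 + 5 + 7 + 1 + 7 + 7 + 7 + 7 + 7 = 55 keys with no tag reaching 8.
The next key forces some tag to 8, so 55 + 1 = 56.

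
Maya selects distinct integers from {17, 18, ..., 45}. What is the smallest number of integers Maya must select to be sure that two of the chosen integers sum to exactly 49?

Group the elements by complementary pair {x, 49−x}: {17,32}, {18,31}, {19,30}, …, giving 8 two-element pairs and 13 integers whose partner 49−x falls outside [17,45].
By pigeonhole, treating each of those 21 groups as a pigeonhole, one can pick one integer per group — 21 integers — with no two summing to 49.
The 22nd integer lands in an occupied pair, forcing a sum of 49.

22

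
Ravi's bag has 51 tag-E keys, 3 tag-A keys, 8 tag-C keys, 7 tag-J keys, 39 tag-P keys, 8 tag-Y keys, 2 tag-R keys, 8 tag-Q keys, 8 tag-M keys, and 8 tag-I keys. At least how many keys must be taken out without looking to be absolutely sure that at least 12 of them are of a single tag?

75

By pigeonhole, the 10 tags are the holes; the keys drawn are the pigeons.
To avoid 12 of any one tag, the worst case takes at most 11 of each tag, or every key of a tag that has fewer than 11.
That gives 11 + 3 + 8 + 7 + 11 + 8 + 2 + 8 + 8 + 8 = 74 keys with no tag reaching 12.
The next key forces some tag to 12, so 74 + 1 = 75.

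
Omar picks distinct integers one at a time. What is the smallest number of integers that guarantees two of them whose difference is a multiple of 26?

Integers whose pairwise differences are multiples of 26 are exactly those sharing a remainder mod 26. By pigeonhole, the 26 residue classes mod 26 are the pigeonholes.
With 26 integers one could put 1 in each residue class and have no class reach 2.
The 27th integer pushes some class to 2, so 26·1 + 1 = 27.

27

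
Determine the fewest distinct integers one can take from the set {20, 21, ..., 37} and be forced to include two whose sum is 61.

12

A set avoiding the sum 61 can contain at most one of each pair {x, 61−x}, plus the 4 elements whose complement lies outside the range.
The integers 20, …, 30 (11 of them) are such a set: any two sum to at least 20+21 = 41 and at most 29+30 = 59 < 61.
Any 12th integer completes one of the 7 pairs, so 12 choices force a sum of 61.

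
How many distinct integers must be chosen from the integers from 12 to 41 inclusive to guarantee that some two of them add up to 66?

A set avoiding the sum 66 can contain at most one of each pair {x, 66−x}, plus the 14 elements whose complement lies outside the range or equal to its own complement.
The integers 12, …, 33 (22 of them) are such a set: any two sum to at least 12+13 = 25 and at most 32+33 = 65 < 66.
By pigeonhole, any 23rd integer completes one of the 8 pairs, so 23 choices force a sum of 66.

23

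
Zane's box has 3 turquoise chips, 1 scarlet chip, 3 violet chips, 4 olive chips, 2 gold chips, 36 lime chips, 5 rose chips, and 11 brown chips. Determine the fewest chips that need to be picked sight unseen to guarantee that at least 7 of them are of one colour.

By pigeonhole, the 8 colours are the holes; the chips drawn are the pigeons.
To avoid 7 of any one colour, the worst case takes at most 6 of each colour, or every chip of a colour that has fewer than 6.
That gives 3 + 1 + 3 + 4 + 2 + 6 + 5 + 6 = 30 chips with no colour reaching 7.
The next chip forces some colour to 7, so 30 + 1 = 31.

31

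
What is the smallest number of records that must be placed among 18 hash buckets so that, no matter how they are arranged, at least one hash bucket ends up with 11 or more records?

181

With 180 records one could put exactly 10 in each of the 18 hash buckets, and no hash bucket would reach 11.
By the pigeonhole principle, one more record must land in a hash bucket that already has 10, giving it 11.
So 18 × 10 + 1 = 181 records are required.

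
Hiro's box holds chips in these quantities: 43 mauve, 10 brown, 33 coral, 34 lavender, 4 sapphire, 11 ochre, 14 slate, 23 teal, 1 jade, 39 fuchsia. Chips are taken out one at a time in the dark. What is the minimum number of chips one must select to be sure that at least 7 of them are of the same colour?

54

An adversary could hand out at most 6 chips per colour (sapphire, jade run out sooner): 6 + 6 + 6 + 6 + 4 + 6 + 6 + 6 + 1 + 6 = 53 chips and still no colour has 7.
One more chip lands in a colour already at 6, so 54 draws are enough and 53 are not.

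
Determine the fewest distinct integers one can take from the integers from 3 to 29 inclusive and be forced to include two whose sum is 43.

Group the elements by complementary pair {x, 43−x}: {14,29}, {15,28}, {16,27}, …, giving 8 two-element pairs and 11 integers whose partner 43−x falls outside [3,29].
Treating each of those 19 groups as a pigeonhole, one can pick one integer per group — 19 integers — with no two summing to 43.
The 20th integer lands in an occupied pair, forcing a sum of 43.

20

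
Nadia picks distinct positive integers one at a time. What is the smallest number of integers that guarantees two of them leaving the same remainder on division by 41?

By pigeonhole, the 41 residue classes mod 41 are the pigeonholes.
With 41 integers one could put 1 in each residue class and have no class reach 2.
The 42nd integer pushes some class to 2, so 41·1 + 1 = 42.

42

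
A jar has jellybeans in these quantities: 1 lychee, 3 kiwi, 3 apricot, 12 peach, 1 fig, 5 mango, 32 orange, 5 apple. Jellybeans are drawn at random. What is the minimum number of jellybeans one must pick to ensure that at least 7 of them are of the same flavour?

The 8 flavours are the holes; the jellybeans drawn are the pigeons.
To avoid 7 of any one flavour, the worst case takes at most 6 of each flavour, or every jellybean of a flavour that has fewer than 6.
That gives 1 + 3 + 3 + 6 + 1 + 5 + 6 + 5 = 30 jellybeans with no flavour reaching 7.
The next jellybean forces some flavour to 7, so 30 + 1 = 31.

31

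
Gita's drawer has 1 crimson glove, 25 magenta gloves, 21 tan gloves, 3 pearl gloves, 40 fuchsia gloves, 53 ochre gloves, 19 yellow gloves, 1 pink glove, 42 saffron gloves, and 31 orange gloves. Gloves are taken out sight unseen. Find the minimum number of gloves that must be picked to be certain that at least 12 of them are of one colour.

An adversary could hand out at most 11 gloves per colour (crimson, pearl, pink run out sooner): 1 + 11 + 11 + 3 + 11 + 11 + 11 + 1 + 11 + 11 = 82 gloves and still no colour has 12.
Pigeonhole: one more glove lands in a colour already at 11, so 83 draws are enough and 82 are not.

83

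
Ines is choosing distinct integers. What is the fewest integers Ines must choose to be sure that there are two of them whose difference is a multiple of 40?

Integers whose pairwise differences are multiples of 40 are exactly those sharing a remainder mod 40. Pigeonhole: the 40 residue classes mod 40 are the pigeonholes.
With 40 integers one could put 1 in each residue class and have no class reach 2.
The 41st integer pushes some class to 2, so 40·1 + 1 = 41.

41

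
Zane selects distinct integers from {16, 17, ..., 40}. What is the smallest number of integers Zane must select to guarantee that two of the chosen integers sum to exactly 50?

Group the elements by complementary pair {x, 50−x}: {16,34}, {17,33}, {18,32}, …, giving 9 two-element pairs; the single value 25 (it cannot pair with itself since the integers are distinct); and 6 integers whose partner 50−x falls outside [16,40].
Pigeonhole: treating each of those 16 groups as a pigeonhole, one can pick one integer per group — 16 integers — with no two summing to 50.
The 17th integer lands in an occupied pair, forcing a sum of 50.

17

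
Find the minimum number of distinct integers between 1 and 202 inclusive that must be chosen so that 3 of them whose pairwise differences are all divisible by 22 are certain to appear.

Integers whose pairwise differences are multiples of 22 are exactly those sharing a remainder mod 22. By the pigeonhole principle, the 22 residue classes mod 22 are the pigeonholes.
With 44 integers one could put 2 in each residue class and have no class reach 3.
The 45th integer pushes some class to 3, so 22·2 + 1 = 45.

45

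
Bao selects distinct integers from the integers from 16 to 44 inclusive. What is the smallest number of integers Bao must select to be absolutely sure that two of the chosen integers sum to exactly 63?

Two chosen integers sum to 63 exactly when both halves of some pair {x, 63−x} with 19 ≤ x ≤ 63−x ≤ 44 are chosen — 13 such pairs.
The remaining 3 elements (those with no distinct partner in range) can never complete a 63-sum, so the worst case takes all of them and one from each pair: 3 + 13 = 16.
By the pigeonhole principle, the 17th integer has to be the second member of some pair, so 16 + 1 = 17.

17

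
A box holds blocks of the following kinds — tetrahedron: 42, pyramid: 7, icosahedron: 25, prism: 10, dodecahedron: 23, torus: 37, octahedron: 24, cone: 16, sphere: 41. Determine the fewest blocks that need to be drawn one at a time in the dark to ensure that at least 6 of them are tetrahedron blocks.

In the worst case for collecting tetrahedron blocks, every non-tetrahedron block comes out first.
There are 7 + 25 + 10 + 23 + 37 + 24 + 16 + 41 = 183 non-tetrahedron blocks altogether.
After those, each further block must be tetrahedron, so 183 + 6 = 189 draws guarantee 6 tetrahedron blocks.

189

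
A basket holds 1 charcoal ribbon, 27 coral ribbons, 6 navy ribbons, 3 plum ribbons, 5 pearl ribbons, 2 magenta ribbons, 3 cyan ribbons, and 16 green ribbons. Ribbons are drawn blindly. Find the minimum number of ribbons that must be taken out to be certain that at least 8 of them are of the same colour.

Put each drawn ribbon into a box by colour. The largest draw with every box below 8 takes min(count, 7) from each colour; colours with fewer than 7 contribute all they have.
Σ min(cᵢ, 7) = 1 + 7 + 6 + 3 + 5 + 2 + 3 + 7 = 34.
Draw number 34 + 1 = 35 must push one box to 8.

35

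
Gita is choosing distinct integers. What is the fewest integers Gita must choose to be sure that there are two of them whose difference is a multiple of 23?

Integers whose pairwise differences are multiples of 23 are exactly those sharing a remainder mod 23. The 23 residue classes mod 23 are the pigeonholes.
With 23 integers one could put 1 in each residue class and have no class reach 2.
The 24th integer pushes some class to 2, so 23·1 + 1 = 24.

24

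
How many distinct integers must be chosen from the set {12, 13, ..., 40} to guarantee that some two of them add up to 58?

Two chosen integers sum to 58 exactly when both halves of some pair {x, 58−x} with 18 ≤ x ≤ 58−x ≤ 40 are chosen — 11 such pairs.
The remaining 7 elements (those with no distinct partner in range) can never complete a 58-sum, so the worst case takes all of them and one from each pair: 7 + 11 = 18.
By pigeonhole, the 19th integer has to be the second member of some pair, so 18 + 1 = 19.

19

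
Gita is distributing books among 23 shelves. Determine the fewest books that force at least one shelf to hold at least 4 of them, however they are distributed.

70

With 69 books one could put exactly 3 in each of the 23 shelves, and no shelf would reach 4.
Pigeonhole: one more book must land in a shelf that already has 3, giving it 4.
So 23 × 3 + 1 = 70 books are required.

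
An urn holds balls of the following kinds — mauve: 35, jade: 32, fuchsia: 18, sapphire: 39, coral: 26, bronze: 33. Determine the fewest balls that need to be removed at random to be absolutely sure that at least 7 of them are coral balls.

164

In the worst case for collecting coral balls, every non-coral ball comes out first.
There are 35 + 32 + 18 + 39 + 33 = 157 non-coral balls altogether.
After those, each further ball must be coral, so 157 + 7 = 164 draws guarantee 7 coral balls.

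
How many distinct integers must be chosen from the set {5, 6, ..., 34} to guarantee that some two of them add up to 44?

Group the elements by complementary pair {x, 44−x}: {10,34}, {11,33}, {12,32}, …, giving 12 two-element pairs, the single value 22 (it cannot pair with itself since the integers are distinct), and 5 integers whose partner 44−x falls outside [5,34].
By the pigeonhole principle, treating each of those 18 groups as a pigeonhole, one can pick one integer per group — 18 integers — with no two summing to 44.
The 19th integer lands in an occupied pair, forcing a sum of 44.

19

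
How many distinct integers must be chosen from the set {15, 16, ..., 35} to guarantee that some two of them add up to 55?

14

A set avoiding the sum 55 can contain at most one of each pair {x, 55−x}, plus the 5 elements whose complement lies outside the range.
The integers 15, …, 27 (13 of them) are such a set: any two sum to at least 15+16 = 31 and at most 26+27 = 53 < 55.
Any 14th integer completes one of the 8 pairs, so 14 choices force a sum of 55.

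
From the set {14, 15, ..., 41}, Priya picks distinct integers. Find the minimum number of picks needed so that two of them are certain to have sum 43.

21

Two chosen integers sum to 43 exactly when both halves of some pair {x, 43−x} with 14 ≤ x ≤ 43−x ≤ 29 are chosen — 8 such pairs.
The remaining 12 elements (those with no distinct partner in range) can never complete a 43-sum, so the worst case takes all of them and one from each pair: 12 + 8 = 20.
By the pigeonhole principle, the 21st integer has to be the second member of some pair, so 20 + 1 = 21.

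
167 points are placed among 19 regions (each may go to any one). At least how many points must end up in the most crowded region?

By the pigeonhole principle, the 19 regions are the holes and the 167 points are the pigeons.
If every region held at most 8 points, the total would be at most 19 × 8 = 152, which is less than 167.
So some region holds at least ⌈167/19⌉ = 9 points.

9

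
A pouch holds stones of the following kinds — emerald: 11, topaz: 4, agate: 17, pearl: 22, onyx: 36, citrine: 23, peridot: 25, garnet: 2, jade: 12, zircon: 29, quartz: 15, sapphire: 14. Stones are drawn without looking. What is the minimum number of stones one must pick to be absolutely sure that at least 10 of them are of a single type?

97

By the pigeonhole principle, the 12 types are the holes; the stones drawn are the pigeons.
To avoid 10 of any one type, the worst case takes at most 9 of each type, or every stone of a type that has fewer than 9.
That gives 9 + 4 + 9 + 9 + 9 + 9 + 9 + 2 + 9 + 9 + 9 + 9 = 96 stones with no type reaching 10.
The next stone forces some type to 10, so 96 + 1 = 97.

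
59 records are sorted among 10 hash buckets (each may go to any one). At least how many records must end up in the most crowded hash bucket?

Pigeonhole: the 10 hash buckets are the holes and the 59 records are the pigeons.
If every hash bucket held at most 5 records, the total would be at most 10 × 5 = 50, which is less than 59.
So some hash bucket holds at least ⌈59/10⌉ = 6 records.

6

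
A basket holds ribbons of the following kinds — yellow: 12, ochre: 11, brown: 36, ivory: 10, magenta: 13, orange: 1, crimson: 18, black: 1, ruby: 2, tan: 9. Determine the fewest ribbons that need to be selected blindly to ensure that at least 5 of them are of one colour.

An adversary could hand out at most 4 ribbons per colour (orange, black, ruby run out sooner): 4 + 4 + 4 + 4 + 4 + 1 + 4 + 1 + 2 + 4 = 32 ribbons and still no colour has 5.
By the pigeonhole principle, one more ribbon lands in a colour already at 4, so 33 draws are enough and 32 are not.

33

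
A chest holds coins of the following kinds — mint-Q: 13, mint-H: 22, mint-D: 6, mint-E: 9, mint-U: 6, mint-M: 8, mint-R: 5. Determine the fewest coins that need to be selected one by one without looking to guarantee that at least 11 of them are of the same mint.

The 7 mints are the holes; the coins drawn are the pigeons.
To avoid 11 of any one mint, the worst case takes at most 10 of each mint, or every coin of a mint that has fewer than 10.
That gives 10 + 10 + 6 + 9 + 6 + 8 + 5 = 54 coins with no mint reaching 11.
The next coin forces some mint to 11, so 54 + 1 = 55.

55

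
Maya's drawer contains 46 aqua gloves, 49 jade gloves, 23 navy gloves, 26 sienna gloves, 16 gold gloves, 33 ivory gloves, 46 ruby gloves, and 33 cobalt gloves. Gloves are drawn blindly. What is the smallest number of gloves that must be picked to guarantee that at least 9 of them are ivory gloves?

248

In the worst case for collecting ivory gloves, every non-ivory glove comes out first.
There are 46 + 49 + 23 + 26 + 16 + 46 + 33 = 239 non-ivory gloves altogether.
After those, each further glove must be ivory, so 239 + 9 = 248 draws guarantee 9 ivory gloves.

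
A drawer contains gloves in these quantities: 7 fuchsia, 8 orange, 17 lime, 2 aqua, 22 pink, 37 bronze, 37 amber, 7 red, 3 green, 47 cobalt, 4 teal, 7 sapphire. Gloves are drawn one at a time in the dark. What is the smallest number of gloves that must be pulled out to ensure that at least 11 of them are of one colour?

89

Put each drawn glove into a box by colour. The largest draw with every box below 11 takes min(count, 10) from each colour; colours with fewer than 10 contribute all they have.
Σ min(cᵢ, 10) = 7 + 8 + 10 + 2 + 10 + 10 + 10 + 7 + 3 + 10 + 4 + 7 = 88.
Draw number 88 + 1 = 89 must push one box to 11.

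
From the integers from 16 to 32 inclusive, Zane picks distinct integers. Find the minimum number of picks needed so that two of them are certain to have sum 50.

11

Group the elements by complementary pair {x, 50−x}: {18,32}, {19,31}, {20,30}, …, giving 7 two-element pairs, the single value 25 (it cannot pair with itself since the integers are distinct), and 2 integers whose partner 50−x falls outside [16,32].
By pigeonhole, treating each of those 10 groups as a pigeonhole, one can pick one integer per group — 10 integers — with no two summing to 50.
The 11th integer lands in an occupied pair, forcing a sum of 50.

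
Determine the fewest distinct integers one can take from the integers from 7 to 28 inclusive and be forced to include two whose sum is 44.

17

Group the elements by complementary pair {x, 44−x}: {16,28}, {17,27}, {18,26}, …, giving 6 two-element pairs, the single value 22 (it cannot pair with itself since the integers are distinct), and 9 integers whose partner 44−x falls outside [7,28].
Pigeonhole: treating each of those 16 groups as a pigeonhole, one can pick one integer per group — 16 integers — with no two summing to 44.
The 17th integer lands in an occupied pair, forcing a sum of 44.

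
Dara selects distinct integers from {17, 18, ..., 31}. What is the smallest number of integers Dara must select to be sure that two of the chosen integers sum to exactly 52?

11

Two chosen integers sum to 52 exactly when both halves of some pair {x, 52−x} with 21 ≤ x ≤ 52−x ≤ 31 are chosen — 5 such pairs.
The remaining 5 elements (those with no distinct partner in range) can never complete a 52-sum, so the worst case takes all of them and one from each pair: 5 + 5 = 10.
By pigeonhole, the 11th integer has to be the second member of some pair, so 10 + 1 = 11.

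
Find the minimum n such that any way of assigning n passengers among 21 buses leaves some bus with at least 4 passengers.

With 63 passengers one could put exactly 3 in each of the 21 buses, and no bus would reach 4.
One more passenger must land in a bus that already has 3, giving it 4.
So 21 × 3 + 1 = 64 passengers are required.

64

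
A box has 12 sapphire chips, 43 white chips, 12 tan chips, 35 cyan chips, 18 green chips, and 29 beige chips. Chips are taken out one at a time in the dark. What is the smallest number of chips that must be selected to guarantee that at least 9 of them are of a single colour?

Pigeonhole: put each drawn chip into a box by colour. The largest draw with every box below 9 takes min(count, 8) from each colour.
Σ min(cᵢ, 8) = 8 + 8 + 8 + 8 + 8 + 8 = 48.
Draw number 48 + 1 = 49 must push one box to 9.

49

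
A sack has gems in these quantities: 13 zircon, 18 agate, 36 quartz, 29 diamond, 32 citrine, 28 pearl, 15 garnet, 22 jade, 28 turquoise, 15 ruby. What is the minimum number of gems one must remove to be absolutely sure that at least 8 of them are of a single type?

71

Pigeonhole: put each drawn gem into a box by type. The largest draw with every box below 8 takes min(count, 7) from each type.
Σ min(cᵢ, 7) = 7 + 7 + 7 + 7 + 7 + 7 + 7 + 7 + 7 + 7 = 70.
Draw number 70 + 1 = 71 must push one box to 8.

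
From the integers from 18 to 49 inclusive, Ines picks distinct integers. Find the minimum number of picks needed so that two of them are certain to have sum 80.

A set avoiding the sum 80 can contain at most one of each pair {x, 80−x}, plus the 14 elements whose complement lies outside the range or equal to its own complement.
The integers 18, …, 40 (23 of them) are such a set: any two sum to at least 18+19 = 37 and at most 39+40 = 79 < 80.
Any 24th integer completes one of the 9 pairs, so 24 choices force a sum of 80.

24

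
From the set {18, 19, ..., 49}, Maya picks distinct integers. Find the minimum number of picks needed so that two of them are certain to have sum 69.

18

Group the elements by complementary pair {x, 69−x}: {20,49}, {21,48}, {22,47}, …, giving 15 two-element pairs and 2 integers whose partner 69−x falls outside [18,49].
Treating each of those 17 groups as a pigeonhole, one can pick one integer per group — 17 integers — with no two summing to 69.
The 18th integer lands in an occupied pair, forcing a sum of 69.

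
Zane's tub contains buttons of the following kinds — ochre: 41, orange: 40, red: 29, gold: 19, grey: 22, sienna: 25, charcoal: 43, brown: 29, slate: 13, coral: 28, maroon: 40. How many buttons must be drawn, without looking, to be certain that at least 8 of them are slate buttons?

In the worst case for collecting slate buttons, every non-slate button comes out first.
There are 41 + 40 + 29 + 19 + 22 + 25 + 43 + 29 + 28 + 40 = 316 non-slate buttons altogether.
After those, each further button must be slate, so 316 + 8 = 324 draws guarantee 8 slate buttons.

324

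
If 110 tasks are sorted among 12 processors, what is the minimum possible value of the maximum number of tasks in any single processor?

Pigeonhole: the 12 processors are the holes and the 110 tasks are the pigeons.
If every processor held at most 9 tasks, the total would be at most 12 × 9 = 108, which is less than 110.
So some processor holds at least ⌈110/12⌉ = 10 tasks.

10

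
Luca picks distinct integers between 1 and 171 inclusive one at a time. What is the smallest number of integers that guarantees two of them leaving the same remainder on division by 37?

38

The 37 residue classes mod 37 are the pigeonholes.
With 37 integers one could put 1 in each residue class and have no class reach 2.
The 38th integer pushes some class to 2, so 37·1 + 1 = 38.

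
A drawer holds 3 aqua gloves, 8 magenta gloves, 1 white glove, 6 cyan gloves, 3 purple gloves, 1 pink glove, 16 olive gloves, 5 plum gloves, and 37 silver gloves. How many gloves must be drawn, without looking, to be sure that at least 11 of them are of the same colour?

Put each drawn glove into a box by colour. The largest draw with every box below 11 takes min(count, 10) from each colour; colours with fewer than 10 contribute all they have.
Σ min(cᵢ, 10) = 3 + 8 + 1 + 6 + 3 + 1 + 10 + 5 + 10 = 47.
Draw number 47 + 1 = 48 must push one box to 11.

48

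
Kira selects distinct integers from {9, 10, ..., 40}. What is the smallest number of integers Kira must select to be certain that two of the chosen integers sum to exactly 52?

19

Two chosen integers sum to 52 exactly when both halves of some pair {x, 52−x} with 12 ≤ x ≤ 52−x ≤ 40 are chosen — 14 such pairs.
The remaining 4 elements (those with no distinct partner in range) can never complete a 52-sum, so the worst case takes all of them and one from each pair: 4 + 14 = 18.
By the pigeonhole principle, the 19th integer has to be the second member of some pair, so 18 + 1 = 19.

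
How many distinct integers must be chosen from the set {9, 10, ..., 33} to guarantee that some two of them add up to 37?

Group the elements by complementary pair {x, 37−x}: {9,28}, {10,27}, {11,26}, …, giving 10 two-element pairs and 5 integers whose partner 37−x falls outside [9,33].
Treating each of those 15 groups as a pigeonhole, one can pick one integer per group — 15 integers — with no two summing to 37.
The 16th integer lands in an occupied pair, forcing a sum of 37.

16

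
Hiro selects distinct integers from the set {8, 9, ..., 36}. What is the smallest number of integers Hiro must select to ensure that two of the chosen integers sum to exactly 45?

16

A set avoiding the sum 45 can contain at most one of each pair {x, 45−x}, plus the 1 element whose complement lies outside the range.
The integers 8, …, 22 (15 of them) are such a set: any two sum to at least 8+9 = 17 and at most 21+22 = 43 < 45.
Any 16th integer completes one of the 14 pairs, so 16 choices force a sum of 45.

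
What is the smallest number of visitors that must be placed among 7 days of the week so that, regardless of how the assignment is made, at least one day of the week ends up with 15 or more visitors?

With 98 visitors one could put exactly 14 in each of the 7 days of the week, and no day of the week would reach 15.
One more visitor must land in a day of the week that already has 14, giving it 15.
So 7 × 14 + 1 = 99 visitors are required.

99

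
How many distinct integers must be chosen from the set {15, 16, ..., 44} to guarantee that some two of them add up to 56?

Two chosen integers sum to 56 exactly when both halves of some pair {x, 56−x} with 15 ≤ x ≤ 56−x ≤ 41 are chosen — 13 such pairs.
The remaining 4 elements (those with no distinct partner in range) can never complete a 56-sum, so the worst case takes all of them and one from each pair: 4 + 13 = 17.
By pigeonhole, the 18th integer has to be the second member of some pair, so 17 + 1 = 18.

18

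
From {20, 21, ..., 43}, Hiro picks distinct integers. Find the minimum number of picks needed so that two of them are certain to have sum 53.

Group the elements by complementary pair {x, 53−x}: {20,33}, {21,32}, {22,31}, …, giving 7 two-element pairs and 10 integers whose partner 53−x falls outside [20,43].
Pigeonhole: treating each of those 17 groups as a pigeonhole, one can pick one integer per group — 17 integers — with no two summing to 53.
The 18th integer lands in an occupied pair, forcing a sum of 53.

18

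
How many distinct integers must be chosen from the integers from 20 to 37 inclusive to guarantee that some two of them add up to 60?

12

Group the elements by complementary pair {x, 60−x}: {23,37}, {24,36}, {25,35}, …, giving 7 two-element pairs, the single value 30 (it cannot pair with itself since the integers are distinct), and 3 integers whose partner 60−x falls outside [20,37].
By pigeonhole, treating each of those 11 groups as a pigeonhole, one can pick one integer per group — 11 integers — with no two summing to 60.
The 12th integer lands in an occupied pair, forcing a sum of 60.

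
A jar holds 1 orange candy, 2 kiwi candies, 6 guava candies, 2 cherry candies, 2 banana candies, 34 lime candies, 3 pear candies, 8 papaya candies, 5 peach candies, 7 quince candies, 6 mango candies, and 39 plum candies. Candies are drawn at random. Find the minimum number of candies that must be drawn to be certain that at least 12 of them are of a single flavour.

Pigeonhole: the 12 flavours are the holes; the candies drawn are the pigeons.
To avoid 12 of any one flavour, the worst case takes at most 11 of each flavour, or every candy of a flavour that has fewer than 11.
That gives 1 + 2 + 6 + 2 + 2 + 11 + 3 + 8 + 5 + 7 + 6 + 11 = 64 candies with no flavour reaching 12.
The next candy forces some flavour to 12, so 64 + 1 = 65.

65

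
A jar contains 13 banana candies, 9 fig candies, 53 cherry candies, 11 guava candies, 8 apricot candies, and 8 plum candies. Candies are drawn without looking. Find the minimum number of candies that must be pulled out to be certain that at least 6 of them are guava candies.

97

In the worst case for collecting guava candies, every non-guava candy comes out first.
There are 13 + 9 + 53 + 8 + 8 = 91 non-guava candies altogether.
After those, each further candy must be guava, so 91 + 6 = 97 draws guarantee 6 guava candies.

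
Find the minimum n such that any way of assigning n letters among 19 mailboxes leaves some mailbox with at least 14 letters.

With 247 letters one could put exactly 13 in each of the 19 mailboxes, and no mailbox would reach 14.
By pigeonhole, one more letter must land in a mailbox that already has 13, giving it 14.
So 19 × 13 + 1 = 248 letters are required.

248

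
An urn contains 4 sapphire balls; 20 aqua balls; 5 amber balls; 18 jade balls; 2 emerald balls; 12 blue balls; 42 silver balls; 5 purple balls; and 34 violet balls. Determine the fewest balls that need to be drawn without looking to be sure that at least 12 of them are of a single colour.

By pigeonhole, put each drawn ball into a box by colour. The largest draw with every box below 12 takes min(count, 11) from each colour; colours with fewer than 11 contribute all they have.
Σ min(cᵢ, 11) = 4 + 11 + 5 + 11 + 2 + 11 + 11 + 5 + 11 = 71.
Draw number 71 + 1 = 72 must push one box to 12.

72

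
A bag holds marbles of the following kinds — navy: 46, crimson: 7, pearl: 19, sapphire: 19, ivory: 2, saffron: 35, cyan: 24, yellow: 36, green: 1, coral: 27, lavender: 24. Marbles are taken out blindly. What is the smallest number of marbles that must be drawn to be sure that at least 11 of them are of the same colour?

91

By pigeonhole, put each drawn marble into a box by colour. The largest draw with every box below 11 takes min(count, 10) from each colour; colours with fewer than 10 contribute all they have.
Σ min(cᵢ, 10) = 10 + 7 + 10 + 10 + 2 + 10 + 10 + 10 + 1 + 10 + 10 = 90.
Draw number 90 + 1 = 91 must push one box to 11.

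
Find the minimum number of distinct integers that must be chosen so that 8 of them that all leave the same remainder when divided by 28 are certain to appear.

By the pigeonhole principle, the 28 residue classes mod 28 are the pigeonholes.
With 196 integers one could put 7 in each residue class and have no class reach 8.
The 197th integer pushes some class to 8, so 28·7 + 1 = 197.

197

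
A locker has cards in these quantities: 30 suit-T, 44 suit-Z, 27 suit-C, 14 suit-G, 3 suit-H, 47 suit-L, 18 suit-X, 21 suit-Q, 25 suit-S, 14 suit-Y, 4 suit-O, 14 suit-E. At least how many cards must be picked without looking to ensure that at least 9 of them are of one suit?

88

An adversary could hand out at most 8 cards per suit (suit-H, suit-O run out sooner): 8 + 8 + 8 + 8 + 3 + 8 + 8 + 8 + 8 + 8 + 4 + 8 = 87 cards and still no suit has 9.
By the pigeonhole principle, one more card lands in a suit already at 8, so 88 draws are enough and 87 are not.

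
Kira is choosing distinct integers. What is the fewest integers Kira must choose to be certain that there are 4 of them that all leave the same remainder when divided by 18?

The 18 residue classes mod 18 are the pigeonholes.
With 54 integers one could put 3 in each residue class and have no class reach 4.
The 55th integer pushes some class to 4, so 18·3 + 1 = 55.

55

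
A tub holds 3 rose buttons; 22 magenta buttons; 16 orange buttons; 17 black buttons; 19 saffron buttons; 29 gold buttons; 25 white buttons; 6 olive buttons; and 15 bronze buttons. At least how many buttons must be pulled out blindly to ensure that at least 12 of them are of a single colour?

By pigeonhole, the 9 colours are the holes; the buttons drawn are the pigeons.
To avoid 12 of any one colour, the worst case takes at most 11 of each colour, or every button of a colour that has fewer than 11.
That gives 3 + 11 + 11 + 11 + 11 + 11 + 11 + 6 + 11 = 86 buttons with no colour reaching 12.
The next button forces some colour to 12, so 86 + 1 = 87.

87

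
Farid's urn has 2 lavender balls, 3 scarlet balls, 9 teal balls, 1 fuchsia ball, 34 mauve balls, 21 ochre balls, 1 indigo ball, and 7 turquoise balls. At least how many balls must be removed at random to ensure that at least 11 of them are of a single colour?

44

An adversary could hand out at most 10 balls per colour (6 colours run out sooner): 2 + 3 + 9 + 1 + 10 + 10 + 1 + 7 = 43 balls and still no colour has 11.
One more ball lands in a colour already at 10, so 44 draws are enough and 43 are not.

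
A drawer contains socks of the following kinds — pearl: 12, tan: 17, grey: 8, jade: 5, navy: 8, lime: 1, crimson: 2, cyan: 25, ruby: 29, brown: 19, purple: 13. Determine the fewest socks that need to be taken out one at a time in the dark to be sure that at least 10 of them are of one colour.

Put each drawn sock into a box by colour. The largest draw with every box below 10 takes min(count, 9) from each colour; colours with fewer than 9 contribute all they have.
Σ min(cᵢ, 9) = 9 + 9 + 8 + 5 + 8 + 1 + 2 + 9 + 9 + 9 + 9 = 78.
Draw number 78 + 1 = 79 must push one box to 10.

79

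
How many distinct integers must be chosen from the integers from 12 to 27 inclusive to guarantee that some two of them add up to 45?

12

Two chosen integers sum to 45 exactly when both halves of some pair {x, 45−x} with 18 ≤ x ≤ 45−x ≤ 27 are chosen — 5 such pairs.
The remaining 6 elements (those with no distinct partner in range) can never complete a 45-sum, so the worst case takes all of them and one from each pair: 6 + 5 = 11.
Pigeonhole: the 12th integer has to be the second member of some pair, so 11 + 1 = 12.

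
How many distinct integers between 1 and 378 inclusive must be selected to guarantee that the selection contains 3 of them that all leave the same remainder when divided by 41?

83

The 41 residue classes mod 41 are the pigeonholes.
With 82 integers one could put 2 in each residue class and have no class reach 3.
The 83rd integer pushes some class to 3, so 41·2 + 1 = 83.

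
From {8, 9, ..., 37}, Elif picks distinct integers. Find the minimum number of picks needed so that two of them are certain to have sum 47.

17

Two chosen integers sum to 47 exactly when both halves of some pair {x, 47−x} with 10 ≤ x ≤ 47−x ≤ 37 are chosen — 14 such pairs.
The remaining 2 elements (those with no distinct partner in range) can never complete a 47-sum, so the worst case takes all of them and one from each pair: 2 + 14 = 16.
The 17th integer has to be the second member of some pair, so 16 + 1 = 17.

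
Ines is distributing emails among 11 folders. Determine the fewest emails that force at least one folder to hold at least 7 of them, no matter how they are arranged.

With 66 emails one could put exactly 6 in each of the 11 folders, and no folder would reach 7.
By pigeonhole, one more email must land in a folder that already has 6, giving it 7.
So 11 × 6 + 1 = 67 emails are required.

67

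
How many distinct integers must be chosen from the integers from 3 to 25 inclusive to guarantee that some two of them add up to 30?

Two chosen integers sum to 30 exactly when both halves of some pair {x, 30−x} with 5 ≤ x ≤ 30−x ≤ 25 are chosen — 10 such pairs.
The remaining 3 elements (those with no distinct partner in range) can never complete a 30-sum, so the worst case takes all of them and one from each pair: 3 + 10 = 13.
The 14th integer has to be the second member of some pair, so 13 + 1 = 14.

14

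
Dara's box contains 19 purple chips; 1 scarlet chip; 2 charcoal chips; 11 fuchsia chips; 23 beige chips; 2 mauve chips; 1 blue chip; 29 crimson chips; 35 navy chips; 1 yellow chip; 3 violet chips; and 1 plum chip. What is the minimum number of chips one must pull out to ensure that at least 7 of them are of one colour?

By pigeonhole, put each drawn chip into a box by colour. The largest draw with every box below 7 takes min(count, 6) from each colour; colours with fewer than 6 contribute all they have.
Σ min(cᵢ, 6) = 6 + 1 + 2 + 6 + 6 + 2 + 1 + 6 + 6 + 1 + 3 + 1 = 41.
Draw number 41 + 1 = 42 must push one box to 7.

42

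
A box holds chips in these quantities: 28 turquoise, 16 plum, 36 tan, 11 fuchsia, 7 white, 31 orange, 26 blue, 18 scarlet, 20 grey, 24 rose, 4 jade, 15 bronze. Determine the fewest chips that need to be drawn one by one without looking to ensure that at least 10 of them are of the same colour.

102

By the pigeonhole principle, put each drawn chip into a box by colour. The largest draw with every box below 10 takes min(count, 9) from each colour; colours with fewer than 9 contribute all they have.
Σ min(cᵢ, 9) = 9 + 9 + 9 + 9 + 7 + 9 + 9 + 9 + 9 + 9 + 4 + 9 = 101.
Draw number 101 + 1 = 102 must push one box to 10.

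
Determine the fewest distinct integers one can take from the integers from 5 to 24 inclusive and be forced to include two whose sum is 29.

11

Two chosen integers sum to 29 exactly when both halves of some pair {x, 29−x} with 5 ≤ x ≤ 29−x ≤ 24 are chosen — 10 such pairs.
Every element belongs to one of those pairs, so the worst case picks one from each: 10 integers.
Pigeonhole: the 11th integer has to be the second member of some pair, so 10 + 1 = 11.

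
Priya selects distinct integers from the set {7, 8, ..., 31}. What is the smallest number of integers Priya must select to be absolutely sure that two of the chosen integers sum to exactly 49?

A set avoiding the sum 49 can contain at most one of each pair {x, 49−x}, plus the 11 elements whose complement lies outside the range.
The integers 7, …, 24 (18 of them) are such a set: any two sum to at least 7+8 = 15 and at most 23+24 = 47 < 49.
By pigeonhole, any 19th integer completes one of the 7 pairs, so 19 choices force a sum of 49.

19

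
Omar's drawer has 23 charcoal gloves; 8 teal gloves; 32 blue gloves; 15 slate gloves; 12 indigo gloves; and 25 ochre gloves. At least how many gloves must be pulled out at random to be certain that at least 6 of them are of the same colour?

An adversary could hand out at most 5 gloves per colour: 5 + 5 + 5 + 5 + 5 + 5 = 30 gloves and still no colour has 6.
One more glove lands in a colour already at 5, so 31 draws are enough and 30 are not.

31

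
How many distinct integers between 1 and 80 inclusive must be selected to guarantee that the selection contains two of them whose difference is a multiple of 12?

13

Integers whose pairwise differences are multiples of 12 are exactly those sharing a remainder mod 12. Pigeonhole: the 12 residue classes mod 12 are the pigeonholes.
With 12 integers one could put 1 in each residue class and have no class reach 2.
The 13th integer pushes some class to 2, so 12·1 + 1 = 13.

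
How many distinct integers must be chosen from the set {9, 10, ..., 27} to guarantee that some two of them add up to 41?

Group the elements by complementary pair {x, 41−x}: {14,27}, {15,26}, {16,25}, …, giving 7 two-element pairs and 5 integers whose partner 41−x falls outside [9,27].
Pigeonhole: treating each of those 12 groups as a pigeonhole, one can pick one integer per group — 12 integers — with no two summing to 41.
The 13th integer lands in an occupied pair, forcing a sum of 41.

13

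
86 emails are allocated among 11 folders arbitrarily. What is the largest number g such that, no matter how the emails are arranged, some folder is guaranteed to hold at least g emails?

By pigeonhole, the 11 folders are the holes and the 86 emails are the pigeons.
If every folder held at most 7 emails, the total would be at most 11 × 7 = 77, which is less than 86.
So some folder holds at least ⌈86/11⌉ = 8 emails.

8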